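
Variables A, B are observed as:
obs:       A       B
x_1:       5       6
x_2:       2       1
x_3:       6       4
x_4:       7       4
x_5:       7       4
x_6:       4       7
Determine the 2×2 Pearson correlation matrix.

Step 1 — column means:
  mean(A) = (5 + 2 + 6 + 7 + 7 + 4) / 6 = 31/6 = 5.1667
  mean(B) = (6 + 1 + 4 + 4 + 4 + 7) / 6 = 26/6 = 4.3333

Step 2 — sample variances and covariances s[i,j] = (1/(n-1)) · Σ_k (x_{k,i} - mean_i) · (x_{k,j} - mean_j), with n-1 = 5:
  s[A,A] = ((-0.1667)·(-0.1667) + (-3.1667)·(-3.1667) + (0.8333)·(0.8333) + (1.8333)·(1.8333) + (1.8333)·(1.8333) + (-1.1667)·(-1.1667)) / 5 = 18.8333/5 = 3.7667
  s[A,B] = ((-0.1667)·(1.6667) + (-3.1667)·(-3.3333) + (0.8333)·(-0.3333) + (1.8333)·(-0.3333) + (1.8333)·(-0.3333) + (-1.1667)·(2.6667)) / 5 = 5.6667/5 = 1.1333
  s[B,B] = ((1.6667)·(1.6667) + (-3.3333)·(-3.3333) + (-0.3333)·(-0.3333) + (-0.3333)·(-0.3333) + (-0.3333)·(-0.3333) + (2.6667)·(2.6667)) / 5 = 21.3333/5 = 4.2667
  Sample standard deviations s_i = √(s[i,i]):
  s(A) = √(3.7667) = 1.9408
  s(B) = √(4.2667) = 2.0656

Step 3 — r_{ij} = s_{ij} / (s_i · s_j):
  r[A,A] = 1 (diagonal).
  r[A,B] = 1.1333 / (1.9408 · 2.0656) = 1.1333 / 4.0089 = 0.2827
  r[B,B] = 1 (diagonal).

R is symmetric with unit diagonal. Assembling:

R = [[1, 0.2827],
 [0.2827, 1]]


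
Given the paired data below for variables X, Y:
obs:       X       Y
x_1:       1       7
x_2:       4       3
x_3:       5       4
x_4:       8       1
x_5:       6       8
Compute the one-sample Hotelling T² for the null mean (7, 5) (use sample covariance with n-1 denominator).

Step 1 — sample mean vector:
  mean(X) = (1 + 4 + 5 + 8 + 6) / 5 = 24/5 = 4.8
  mean(Y) = (7 + 3 + 4 + 1 + 8) / 5 = 23/5 = 4.6
  x̄ = (4.8, 4.6),  deviation x̄ - mu_0 = (4.8, 4.6) - (7, 5) = (-2.2, -0.4).

Step 2 — sample covariance matrix, S[i,j] = (1/(n-1)) · Σ_k (x_{k,i} - mean_i) · (x_{k,j} - mean_j), divisor n-1 = 4:
  S[X,X] = ((-3.8)·(-3.8) + (-0.8)·(-0.8) + (0.2)·(0.2) + (3.2)·(3.2) + (1.2)·(1.2)) / 4 = 26.8/4 = 6.7
  S[X,Y] = ((-3.8)·(2.4) + (-0.8)·(-1.6) + (0.2)·(-0.6) + (3.2)·(-3.6) + (1.2)·(3.4)) / 4 = -15.4/4 = -3.85
  S[Y,Y] = ((2.4)·(2.4) + (-1.6)·(-1.6) + (-0.6)·(-0.6) + (-3.6)·(-3.6) + (3.4)·(3.4)) / 4 = 33.2/4 = 8.3
  S = [[6.7, -3.85],
 [-3.85, 8.3]].

Step 3 — invert S. det(S) = 6.7·8.3 - (-3.85)² = 40.7875.
  S^{-1} = (1/det) · [[d, -b], [-b, a]] = [[0.2035, 0.0944],
 [0.0944, 0.1643]].

Step 4 — quadratic form (x̄ - mu_0)^T · S^{-1} · (x̄ - mu_0):
  S^{-1} · (x̄ - mu_0) = (-0.4854, -0.2734),
  (x̄ - mu_0)^T · [...] = (-2.2)·(-0.4854) + (-0.4)·(-0.2734) = 1.1773.

Step 5 — scale by n: T² = 5 · 1.1773 = 5.8866.

T² ≈ 5.8866


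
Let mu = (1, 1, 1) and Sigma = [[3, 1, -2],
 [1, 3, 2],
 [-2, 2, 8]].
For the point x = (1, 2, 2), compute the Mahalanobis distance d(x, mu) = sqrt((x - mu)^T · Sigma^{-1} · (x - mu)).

Step 1 — centre the observation: (x - mu) = (0, 1, 1).

Step 2 — invert Sigma (cofactor / det for 3×3, or solve directly):
  Sigma^{-1} = [[0.625, -0.375, 0.25],
 [-0.375, 0.625, -0.25],
 [0.25, -0.25, 0.25]].

Step 3 — form the quadratic (x - mu)^T · Sigma^{-1} · (x - mu):
  Sigma^{-1} · (x - mu) = (-0.125, 0.375, 0).
  (x - mu)^T · [Sigma^{-1} · (x - mu)] = (0)·(-0.125) + (1)·(0.375) + (1)·(0) = 0.375.

Step 4 — take square root: d = √(0.375) ≈ 0.6124.

d(x, mu) = √(0.375) ≈ 0.6124


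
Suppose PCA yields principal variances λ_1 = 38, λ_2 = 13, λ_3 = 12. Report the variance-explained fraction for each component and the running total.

Step 1 — total variance = trace(Sigma) = Σ λ_i = 38 + 13 + 12 = 63.

Step 2 — fraction explained by component i = λ_i / Σ λ:
  PC1: 38/63 = 0.6032
  PC2: 13/63 = 0.2063
  PC3: 12/63 = 0.1905

Step 3 — cumulative fraction after k components = (λ_1 + ... + λ_k) / Σ λ:
  k = 1: 38/63 = 0.6032
  k = 2: (38 + 13)/63 = 51/63 = 0.8095
  k = 3: (38 + 13 + 12)/63 = 63/63 = 1

Summary (fraction, with percent):

explained: PC1 0.6032 (60.32%), PC2 0.2063 (20.63%), PC3 0.1905 (19.05%);  cumulative: 0.6032, 0.8095, 1


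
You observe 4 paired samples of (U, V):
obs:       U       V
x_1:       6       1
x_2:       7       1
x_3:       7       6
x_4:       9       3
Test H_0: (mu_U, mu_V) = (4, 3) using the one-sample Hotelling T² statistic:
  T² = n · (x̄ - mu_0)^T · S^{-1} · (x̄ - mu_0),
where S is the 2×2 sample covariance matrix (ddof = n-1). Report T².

Step 1 — sample mean vector:
  mean(U) = (6 + 7 + 7 + 9) / 4 = 29/4 = 7.25
  mean(V) = (1 + 1 + 6 + 3) / 4 = 11/4 = 2.75
  x̄ = (7.25, 2.75),  deviation x̄ - mu_0 = (7.25, 2.75) - (4, 3) = (3.25, -0.25).

Step 2 — sample covariance matrix, S[i,j] = (1/(n-1)) · Σ_k (x_{k,i} - mean_i) · (x_{k,j} - mean_j), divisor n-1 = 3:
  S[U,U] = ((-1.25)·(-1.25) + (-0.25)·(-0.25) + (-0.25)·(-0.25) + (1.75)·(1.75)) / 3 = 4.75/3 = 1.5833
  S[U,V] = ((-1.25)·(-1.75) + (-0.25)·(-1.75) + (-0.25)·(3.25) + (1.75)·(0.25)) / 3 = 2.25/3 = 0.75
  S[V,V] = ((-1.75)·(-1.75) + (-1.75)·(-1.75) + (3.25)·(3.25) + (0.25)·(0.25)) / 3 = 16.75/3 = 5.5833
  S = [[1.5833, 0.75],
 [0.75, 5.5833]].

Step 3 — invert S. det(S) = 1.5833·5.5833 - (0.75)² = 8.2778.
  S^{-1} = (1/det) · [[d, -b], [-b, a]] = [[0.6745, -0.0906],
 [-0.0906, 0.1913]].

Step 4 — quadratic form (x̄ - mu_0)^T · S^{-1} · (x̄ - mu_0):
  S^{-1} · (x̄ - mu_0) = (2.2148, -0.3423),
  (x̄ - mu_0)^T · [...] = (3.25)·(2.2148) + (-0.25)·(-0.3423) = 7.2836.

Step 5 — scale by n: T² = 4 · 7.2836 = 29.1342.

T² ≈ 29.1342


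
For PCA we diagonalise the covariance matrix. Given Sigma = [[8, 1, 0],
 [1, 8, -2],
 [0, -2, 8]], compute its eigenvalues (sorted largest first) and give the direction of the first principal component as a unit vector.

Step 1 — characteristic polynomial p(λ) = det(λI - Sigma) = λ³ - tr·λ² + c_1·λ - det, where tr = trace, c_1 = sum of the principal 2×2 minors, det = det(Sigma):
  tr = 8 + 8 + 8 = 24,
  c_1 = (8·8 - (1)²) + (8·8 - (0)²) + (8·8 - (-2)²) = 63 + 64 + 60 = 187,
  det = 8·(8·8 - (-2)²) - (1)·((1)·8 - (-2)·(0)) + (0)·((1)·(-2) - 8·(0)) = 8·(60) - (1)·(8) + (0)·(-2) = 472.
  So p(λ) = λ³ - 24λ² + 187λ - 472.
Step 2 — look for an integer root (rational root theorem: any rational root is an integer divisor of 472). Testing λ = 8:
  p(8) = 512 - 1536 + 1496 - 472 = 0  ✓
  Dividing out (λ - 8): p(λ) = (λ - 8)(λ² - 16λ + 59).
Step 3 — remaining eigenvalues from the quadratic λ² - 16λ + 59 = 0:
  Δ = 16² - 4·59 = 256 - 236 = 20,  λ = (16 ± √20)/2 = (16 ± 4.4721)/2 ≈ 10.2361 or 5.7639.
  Sorted: λ_1 = 10.2361,  λ_2 = 8,  λ_3 = 5.7639  (check: sum = 24 = tr ✓).

Step 4 — unit eigenvector for λ_1 ≈ 10.2361: v spans the null space of (Sigma - λ_1 I), whose rows are
  r_1 = (-2.2361, 1, 0),  r_2 = (1, -2.2361, -2),  r_3 = (0, -2, -2.2361).
  v is orthogonal to every row, so take v ∝ r_1 × r_2 = ((1)·(-2) - (0)·(-2.2361), (0)·(1) - (-2.2361)·(-2), (-2.2361)·(-2.2361) - (1)·(1)) ≈ (-2, -4.4721, 4).
  Rescale (multiply by -1 so the first nonzero entry is positive): u = (2, 4.4721, -4).
  ||u|| = √((2)² + (4.4721)² + (-4)²) = √(40) ≈ 6.3246,  v_1 = u/||u|| ≈ (0.3162, 0.7071, -0.6325) (||v_1|| = 1).

λ_1 = 10.2361,  λ_2 = 8,  λ_3 = 5.7639;  v_1 ≈ (0.3162, 0.7071, -0.6325)


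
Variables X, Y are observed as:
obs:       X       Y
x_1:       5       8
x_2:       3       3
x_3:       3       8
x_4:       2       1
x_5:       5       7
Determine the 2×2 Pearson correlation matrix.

Step 1 — column means:
  mean(X) = (5 + 3 + 3 + 2 + 5) / 5 = 18/5 = 3.6
  mean(Y) = (8 + 3 + 8 + 1 + 7) / 5 = 27/5 = 5.4

Step 2 — sample variances and covariances s[i,j] = (1/(n-1)) · Σ_k (x_{k,i} - mean_i) · (x_{k,j} - mean_j), with n-1 = 4:
  s[X,X] = ((1.4)·(1.4) + (-0.6)·(-0.6) + (-0.6)·(-0.6) + (-1.6)·(-1.6) + (1.4)·(1.4)) / 4 = 7.2/4 = 1.8
  s[X,Y] = ((1.4)·(2.6) + (-0.6)·(-2.4) + (-0.6)·(2.6) + (-1.6)·(-4.4) + (1.4)·(1.6)) / 4 = 12.8/4 = 3.2
  s[Y,Y] = ((2.6)·(2.6) + (-2.4)·(-2.4) + (2.6)·(2.6) + (-4.4)·(-4.4) + (1.6)·(1.6)) / 4 = 41.2/4 = 10.3
  Sample standard deviations s_i = √(s[i,i]):
  s(X) = √(1.8) = 1.3416
  s(Y) = √(10.3) = 3.2094

Step 3 — r_{ij} = s_{ij} / (s_i · s_j):
  r[X,X] = 1 (diagonal).
  r[X,Y] = 3.2 / (1.3416 · 3.2094) = 3.2 / 4.3058 = 0.7432
  r[Y,Y] = 1 (diagonal).

R is symmetric with unit diagonal. Assembling:

R = [[1, 0.7432],
 [0.7432, 1]]


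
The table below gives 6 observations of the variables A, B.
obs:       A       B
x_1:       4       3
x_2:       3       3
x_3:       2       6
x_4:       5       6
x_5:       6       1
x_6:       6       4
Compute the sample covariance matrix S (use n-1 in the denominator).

Step 1 — column means:
  mean(A) = (4 + 3 + 2 + 5 + 6 + 6) / 6 = 26/6 = 4.3333
  mean(B) = (3 + 3 + 6 + 6 + 1 + 4) / 6 = 23/6 = 3.8333

Step 2 — sample covariance S[i,j] = (1/(n-1)) · Σ_k (x_{k,i} - mean_i) · (x_{k,j} - mean_j), with n-1 = 5.
  S[A,A] = ((-0.3333)·(-0.3333) + (-1.3333)·(-1.3333) + (-2.3333)·(-2.3333) + (0.6667)·(0.6667) + (1.6667)·(1.6667) + (1.6667)·(1.6667)) / 5 = 13.3333/5 = 2.6667
  S[A,B] = ((-0.3333)·(-0.8333) + (-1.3333)·(-0.8333) + (-2.3333)·(2.1667) + (0.6667)·(2.1667) + (1.6667)·(-2.8333) + (1.6667)·(0.1667)) / 5 = -6.6667/5 = -1.3333
  S[B,B] = ((-0.8333)·(-0.8333) + (-0.8333)·(-0.8333) + (2.1667)·(2.1667) + (2.1667)·(2.1667) + (-2.8333)·(-2.8333) + (0.1667)·(0.1667)) / 5 = 18.8333/5 = 3.7667

S is symmetric (S[j,i] = S[i,j]). Assembling:

S = [[2.6667, -1.3333],
 [-1.3333, 3.7667]]


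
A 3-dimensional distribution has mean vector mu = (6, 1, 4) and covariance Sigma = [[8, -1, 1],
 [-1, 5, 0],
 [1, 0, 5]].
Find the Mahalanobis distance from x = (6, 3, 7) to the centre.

Step 1 — centre the observation: (x - mu) = (0, 2, 3).

Step 2 — invert Sigma (cofactor / det for 3×3, or solve directly):
  Sigma^{-1} = [[0.1316, 0.0263, -0.0263],
 [0.0263, 0.2053, -0.0053],
 [-0.0263, -0.0053, 0.2053]].

Step 3 — form the quadratic (x - mu)^T · Sigma^{-1} · (x - mu):
  Sigma^{-1} · (x - mu) = (-0.0263, 0.3947, 0.6053).
  (x - mu)^T · [Sigma^{-1} · (x - mu)] = (0)·(-0.0263) + (2)·(0.3947) + (3)·(0.6053) = 2.6053.

Step 4 — take square root: d = √(2.6053) ≈ 1.6141.

d(x, mu) = √(2.6053) ≈ 1.6141


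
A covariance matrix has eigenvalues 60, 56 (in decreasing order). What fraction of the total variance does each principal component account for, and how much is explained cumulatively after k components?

Step 1 — total variance = trace(Sigma) = Σ λ_i = 60 + 56 = 116.

Step 2 — fraction explained by component i = λ_i / Σ λ:
  PC1: 60/116 = 0.5172
  PC2: 56/116 = 0.4828

Step 3 — cumulative fraction after k components = (λ_1 + ... + λ_k) / Σ λ:
  k = 1: 60/116 = 0.5172
  k = 2: (60 + 56)/116 = 116/116 = 1

Summary (fraction, with percent):

explained: PC1 0.5172 (51.72%), PC2 0.4828 (48.28%);  cumulative: 0.5172, 1


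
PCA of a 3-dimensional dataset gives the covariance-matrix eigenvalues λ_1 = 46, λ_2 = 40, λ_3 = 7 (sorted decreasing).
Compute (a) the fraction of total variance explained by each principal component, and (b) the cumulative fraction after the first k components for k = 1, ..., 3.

Step 1 — total variance = trace(Sigma) = Σ λ_i = 46 + 40 + 7 = 93.

Step 2 — fraction explained by component i = λ_i / Σ λ:
  PC1: 46/93 = 0.4946
  PC2: 40/93 = 0.4301
  PC3: 7/93 = 0.0753

Step 3 — cumulative fraction after k components = (λ_1 + ... + λ_k) / Σ λ:
  k = 1: 46/93 = 0.4946
  k = 2: (46 + 40)/93 = 86/93 = 0.9247
  k = 3: (46 + 40 + 7)/93 = 93/93 = 1

Summary (fraction, with percent):

explained: PC1 0.4946 (49.46%), PC2 0.4301 (43.01%), PC3 0.0753 (7.53%);  cumulative: 0.4946, 0.9247, 1


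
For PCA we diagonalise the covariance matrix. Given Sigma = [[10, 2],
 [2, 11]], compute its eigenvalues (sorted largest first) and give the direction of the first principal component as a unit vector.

Step 1 — characteristic polynomial of 2×2 Sigma:
  det(Sigma - λI) = λ² - trace · λ + det = 0.
  trace = 10 + 11 = 21, det = 10·11 - (2)² = 106.
Step 2 — discriminant:
  Δ = trace² - 4·det = 441 - 424 = 17.
Step 3 — eigenvalues:
  λ = (trace ± √Δ)/2 = (21 ± 4.1231)/2,
  λ_1 = 12.5616,  λ_2 = 8.4384.

Step 4 — unit eigenvector for λ_1: solve (Sigma - λ_1 I)v = 0. First row:
  (10 - 12.5616)·v_x + (2)·v_y = 0, i.e. (-2.5616)·v_x + (2)·v_y = 0,
  so v ∝ (b, λ_1 - a) = (2, 2.5616) = u.
  ||u|| = √((2)² + (2.5616)²) = √(10.5616) ≈ 3.2499,
  v_1 = u/||u|| ≈ (0.6154, 0.7882) (||v_1|| = 1).

λ_1 = 12.5616,  λ_2 = 8.4384;  v_1 ≈ (0.6154, 0.7882)


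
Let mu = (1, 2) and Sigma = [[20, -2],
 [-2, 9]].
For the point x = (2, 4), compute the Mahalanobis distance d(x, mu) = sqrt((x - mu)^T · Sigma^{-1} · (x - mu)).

Step 1 — centre the observation: (x - mu) = (1, 2).

Step 2 — invert Sigma. det(Sigma) = 20·9 - (-2)² = 176.
  Sigma^{-1} = (1/det) · [[d, -b], [-b, a]] = [[0.0511, 0.0114],
 [0.0114, 0.1136]].

Step 3 — form the quadratic (x - mu)^T · Sigma^{-1} · (x - mu):
  Sigma^{-1} · (x - mu) = (0.0739, 0.2386).
  (x - mu)^T · [Sigma^{-1} · (x - mu)] = (1)·(0.0739) + (2)·(0.2386) = 0.5511.

Step 4 — take square root: d = √(0.5511) ≈ 0.7424.

d(x, mu) = √(0.5511) ≈ 0.7424


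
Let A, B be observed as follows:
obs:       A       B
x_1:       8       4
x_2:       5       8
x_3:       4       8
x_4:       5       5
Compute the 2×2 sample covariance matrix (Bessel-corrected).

Step 1 — column means:
  mean(A) = (8 + 5 + 4 + 5) / 4 = 22/4 = 5.5
  mean(B) = (4 + 8 + 8 + 5) / 4 = 25/4 = 6.25

Step 2 — sample covariance S[i,j] = (1/(n-1)) · Σ_k (x_{k,i} - mean_i) · (x_{k,j} - mean_j), with n-1 = 3.
  S[A,A] = ((2.5)·(2.5) + (-0.5)·(-0.5) + (-1.5)·(-1.5) + (-0.5)·(-0.5)) / 3 = 9/3 = 3
  S[A,B] = ((2.5)·(-2.25) + (-0.5)·(1.75) + (-1.5)·(1.75) + (-0.5)·(-1.25)) / 3 = -8.5/3 = -2.8333
  S[B,B] = ((-2.25)·(-2.25) + (1.75)·(1.75) + (1.75)·(1.75) + (-1.25)·(-1.25)) / 3 = 12.75/3 = 4.25

S is symmetric (S[j,i] = S[i,j]). Assembling:

S = [[3, -2.8333],
 [-2.8333, 4.25]]


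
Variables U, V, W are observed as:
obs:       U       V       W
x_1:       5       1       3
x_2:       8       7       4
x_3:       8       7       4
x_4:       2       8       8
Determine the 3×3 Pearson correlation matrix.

Step 1 — column means:
  mean(U) = (5 + 8 + 8 + 2) / 4 = 23/4 = 5.75
  mean(V) = (1 + 7 + 7 + 8) / 4 = 23/4 = 5.75
  mean(W) = (3 + 4 + 4 + 8) / 4 = 19/4 = 4.75

Step 2 — sample variances and covariances s[i,j] = (1/(n-1)) · Σ_k (x_{k,i} - mean_i) · (x_{k,j} - mean_j), with n-1 = 3:
  s[U,U] = ((-0.75)·(-0.75) + (2.25)·(2.25) + (2.25)·(2.25) + (-3.75)·(-3.75)) / 3 = 24.75/3 = 8.25
  s[U,V] = ((-0.75)·(-4.75) + (2.25)·(1.25) + (2.25)·(1.25) + (-3.75)·(2.25)) / 3 = 0.75/3 = 0.25
  s[U,W] = ((-0.75)·(-1.75) + (2.25)·(-0.75) + (2.25)·(-0.75) + (-3.75)·(3.25)) / 3 = -14.25/3 = -4.75
  s[V,V] = ((-4.75)·(-4.75) + (1.25)·(1.25) + (1.25)·(1.25) + (2.25)·(2.25)) / 3 = 30.75/3 = 10.25
  s[V,W] = ((-4.75)·(-1.75) + (1.25)·(-0.75) + (1.25)·(-0.75) + (2.25)·(3.25)) / 3 = 13.75/3 = 4.5833
  s[W,W] = ((-1.75)·(-1.75) + (-0.75)·(-0.75) + (-0.75)·(-0.75) + (3.25)·(3.25)) / 3 = 14.75/3 = 4.9167
  Sample standard deviations s_i = √(s[i,i]):
  s(U) = √(8.25) = 2.8723
  s(V) = √(10.25) = 3.2016
  s(W) = √(4.9167) = 2.2174

Step 3 — r_{ij} = s_{ij} / (s_i · s_j):
  r[U,U] = 1 (diagonal).
  r[U,V] = 0.25 / (2.8723 · 3.2016) = 0.25 / 9.1958 = 0.0272
  r[U,W] = -4.75 / (2.8723 · 2.2174) = -4.75 / 6.3689 = -0.7458
  r[V,V] = 1 (diagonal).
  r[V,W] = 4.5833 / (3.2016 · 2.2174) = 4.5833 / 7.099 = 0.6456
  r[W,W] = 1 (diagonal).

R is symmetric with unit diagonal. Assembling:

R = [[1, 0.0272, -0.7458],
 [0.0272, 1, 0.6456],
 [-0.7458, 0.6456, 1]]


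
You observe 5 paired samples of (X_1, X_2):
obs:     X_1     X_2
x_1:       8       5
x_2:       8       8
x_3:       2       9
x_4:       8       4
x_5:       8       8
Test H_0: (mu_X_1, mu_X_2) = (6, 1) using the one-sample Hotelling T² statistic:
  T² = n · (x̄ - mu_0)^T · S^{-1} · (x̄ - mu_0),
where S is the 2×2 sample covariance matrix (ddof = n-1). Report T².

Step 1 — sample mean vector:
  mean(X_1) = (8 + 8 + 2 + 8 + 8) / 5 = 34/5 = 6.8
  mean(X_2) = (5 + 8 + 9 + 4 + 8) / 5 = 34/5 = 6.8
  x̄ = (6.8, 6.8),  deviation x̄ - mu_0 = (6.8, 6.8) - (6, 1) = (0.8, 5.8).

Step 2 — sample covariance matrix, S[i,j] = (1/(n-1)) · Σ_k (x_{k,i} - mean_i) · (x_{k,j} - mean_j), divisor n-1 = 4:
  S[X_1,X_1] = ((1.2)·(1.2) + (1.2)·(1.2) + (-4.8)·(-4.8) + (1.2)·(1.2) + (1.2)·(1.2)) / 4 = 28.8/4 = 7.2
  S[X_1,X_2] = ((1.2)·(-1.8) + (1.2)·(1.2) + (-4.8)·(2.2) + (1.2)·(-2.8) + (1.2)·(1.2)) / 4 = -13.2/4 = -3.3
  S[X_2,X_2] = ((-1.8)·(-1.8) + (1.2)·(1.2) + (2.2)·(2.2) + (-2.8)·(-2.8) + (1.2)·(1.2)) / 4 = 18.8/4 = 4.7
  S = [[7.2, -3.3],
 [-3.3, 4.7]].

Step 3 — invert S. det(S) = 7.2·4.7 - (-3.3)² = 22.95.
  S^{-1} = (1/det) · [[d, -b], [-b, a]] = [[0.2048, 0.1438],
 [0.1438, 0.3137]].

Step 4 — quadratic form (x̄ - mu_0)^T · S^{-1} · (x̄ - mu_0):
  S^{-1} · (x̄ - mu_0) = (0.9978, 1.9346),
  (x̄ - mu_0)^T · [...] = (0.8)·(0.9978) + (5.8)·(1.9346) = 12.0192.

Step 5 — scale by n: T² = 5 · 12.0192 = 60.0959.

T² ≈ 60.0959


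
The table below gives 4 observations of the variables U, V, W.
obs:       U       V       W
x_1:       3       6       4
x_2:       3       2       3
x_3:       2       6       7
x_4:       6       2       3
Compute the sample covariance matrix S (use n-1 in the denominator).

Step 1 — column means:
  mean(U) = (3 + 3 + 2 + 6) / 4 = 14/4 = 3.5
  mean(V) = (6 + 2 + 6 + 2) / 4 = 16/4 = 4
  mean(W) = (4 + 3 + 7 + 3) / 4 = 17/4 = 4.25

Step 2 — sample covariance S[i,j] = (1/(n-1)) · Σ_k (x_{k,i} - mean_i) · (x_{k,j} - mean_j), with n-1 = 3.
  S[U,U] = ((-0.5)·(-0.5) + (-0.5)·(-0.5) + (-1.5)·(-1.5) + (2.5)·(2.5)) / 3 = 9/3 = 3
  S[U,V] = ((-0.5)·(2) + (-0.5)·(-2) + (-1.5)·(2) + (2.5)·(-2)) / 3 = -8/3 = -2.6667
  S[U,W] = ((-0.5)·(-0.25) + (-0.5)·(-1.25) + (-1.5)·(2.75) + (2.5)·(-1.25)) / 3 = -6.5/3 = -2.1667
  S[V,V] = ((2)·(2) + (-2)·(-2) + (2)·(2) + (-2)·(-2)) / 3 = 16/3 = 5.3333
  S[V,W] = ((2)·(-0.25) + (-2)·(-1.25) + (2)·(2.75) + (-2)·(-1.25)) / 3 = 10/3 = 3.3333
  S[W,W] = ((-0.25)·(-0.25) + (-1.25)·(-1.25) + (2.75)·(2.75) + (-1.25)·(-1.25)) / 3 = 10.75/3 = 3.5833

S is symmetric (S[j,i] = S[i,j]). Assembling:

S = [[3, -2.6667, -2.1667],
 [-2.6667, 5.3333, 3.3333],
 [-2.1667, 3.3333, 3.5833]]


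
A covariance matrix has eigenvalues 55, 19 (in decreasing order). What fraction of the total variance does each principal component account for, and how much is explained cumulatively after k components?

Step 1 — total variance = trace(Sigma) = Σ λ_i = 55 + 19 = 74.

Step 2 — fraction explained by component i = λ_i / Σ λ:
  PC1: 55/74 = 0.7432
  PC2: 19/74 = 0.2568

Step 3 — cumulative fraction after k components = (λ_1 + ... + λ_k) / Σ λ:
  k = 1: 55/74 = 0.7432
  k = 2: (55 + 19)/74 = 74/74 = 1

Summary (fraction, with percent):

explained: PC1 0.7432 (74.32%), PC2 0.2568 (25.68%);  cumulative: 0.7432, 1


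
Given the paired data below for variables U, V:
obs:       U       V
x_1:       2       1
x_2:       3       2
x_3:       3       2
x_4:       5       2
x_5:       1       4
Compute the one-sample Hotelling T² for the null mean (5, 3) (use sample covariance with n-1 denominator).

Step 1 — sample mean vector:
  mean(U) = (2 + 3 + 3 + 5 + 1) / 5 = 14/5 = 2.8
  mean(V) = (1 + 2 + 2 + 2 + 4) / 5 = 11/5 = 2.2
  x̄ = (2.8, 2.2),  deviation x̄ - mu_0 = (2.8, 2.2) - (5, 3) = (-2.2, -0.8).

Step 2 — sample covariance matrix, S[i,j] = (1/(n-1)) · Σ_k (x_{k,i} - mean_i) · (x_{k,j} - mean_j), divisor n-1 = 4:
  S[U,U] = ((-0.8)·(-0.8) + (0.2)·(0.2) + (0.2)·(0.2) + (2.2)·(2.2) + (-1.8)·(-1.8)) / 4 = 8.8/4 = 2.2
  S[U,V] = ((-0.8)·(-1.2) + (0.2)·(-0.2) + (0.2)·(-0.2) + (2.2)·(-0.2) + (-1.8)·(1.8)) / 4 = -2.8/4 = -0.7
  S[V,V] = ((-1.2)·(-1.2) + (-0.2)·(-0.2) + (-0.2)·(-0.2) + (-0.2)·(-0.2) + (1.8)·(1.8)) / 4 = 4.8/4 = 1.2
  S = [[2.2, -0.7],
 [-0.7, 1.2]].

Step 3 — invert S. det(S) = 2.2·1.2 - (-0.7)² = 2.15.
  S^{-1} = (1/det) · [[d, -b], [-b, a]] = [[0.5581, 0.3256],
 [0.3256, 1.0233]].

Step 4 — quadratic form (x̄ - mu_0)^T · S^{-1} · (x̄ - mu_0):
  S^{-1} · (x̄ - mu_0) = (-1.4884, -1.5349),
  (x̄ - mu_0)^T · [...] = (-2.2)·(-1.4884) + (-0.8)·(-1.5349) = 4.5023.

Step 5 — scale by n: T² = 5 · 4.5023 = 22.5116.

T² ≈ 22.5116


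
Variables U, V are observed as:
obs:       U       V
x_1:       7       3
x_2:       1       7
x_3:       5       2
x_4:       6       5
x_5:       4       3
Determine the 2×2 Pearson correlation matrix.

Step 1 — column means:
  mean(U) = (7 + 1 + 5 + 6 + 4) / 5 = 23/5 = 4.6
  mean(V) = (3 + 7 + 2 + 5 + 3) / 5 = 20/5 = 4

Step 2 — sample variances and covariances s[i,j] = (1/(n-1)) · Σ_k (x_{k,i} - mean_i) · (x_{k,j} - mean_j), with n-1 = 4:
  s[U,U] = ((2.4)·(2.4) + (-3.6)·(-3.6) + (0.4)·(0.4) + (1.4)·(1.4) + (-0.6)·(-0.6)) / 4 = 21.2/4 = 5.3
  s[U,V] = ((2.4)·(-1) + (-3.6)·(3) + (0.4)·(-2) + (1.4)·(1) + (-0.6)·(-1)) / 4 = -12/4 = -3
  s[V,V] = ((-1)·(-1) + (3)·(3) + (-2)·(-2) + (1)·(1) + (-1)·(-1)) / 4 = 16/4 = 4
  Sample standard deviations s_i = √(s[i,i]):
  s(U) = √(5.3) = 2.3022
  s(V) = √(4) = 2

Step 3 — r_{ij} = s_{ij} / (s_i · s_j):
  r[U,U] = 1 (diagonal).
  r[U,V] = -3 / (2.3022 · 2) = -3 / 4.6043 = -0.6516
  r[V,V] = 1 (diagonal).

R is symmetric with unit diagonal. Assembling:

R = [[1, -0.6516],
 [-0.6516, 1]]


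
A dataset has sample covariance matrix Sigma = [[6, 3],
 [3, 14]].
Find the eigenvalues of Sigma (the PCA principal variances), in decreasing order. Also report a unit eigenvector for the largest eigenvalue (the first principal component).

Step 1 — characteristic polynomial of 2×2 Sigma:
  det(Sigma - λI) = λ² - trace · λ + det = 0.
  trace = 6 + 14 = 20, det = 6·14 - (3)² = 75.
Step 2 — discriminant:
  Δ = trace² - 4·det = 400 - 300 = 100.
Step 3 — eigenvalues:
  λ = (trace ± √Δ)/2 = (20 ± 10)/2,
  λ_1 = 15,  λ_2 = 5.

Step 4 — unit eigenvector for λ_1: solve (Sigma - λ_1 I)v = 0. First row:
  (6 - 15)·v_x + (3)·v_y = 0, i.e. (-9)·v_x + (3)·v_y = 0,
  so v ∝ (b, λ_1 - a) = (3, 9) = u.
  ||u|| = √((3)² + (9)²) = √(90) ≈ 9.4868,
  v_1 = u/||u|| ≈ (0.3162, 0.9487) (||v_1|| = 1).

λ_1 = 15,  λ_2 = 5;  v_1 ≈ (0.3162, 0.9487)


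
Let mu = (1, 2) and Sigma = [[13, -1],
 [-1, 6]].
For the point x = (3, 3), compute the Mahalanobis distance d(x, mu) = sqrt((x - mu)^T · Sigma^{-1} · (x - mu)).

Step 1 — centre the observation: (x - mu) = (2, 1).

Step 2 — invert Sigma. det(Sigma) = 13·6 - (-1)² = 77.
  Sigma^{-1} = (1/det) · [[d, -b], [-b, a]] = [[0.0779, 0.013],
 [0.013, 0.1688]].

Step 3 — form the quadratic (x - mu)^T · Sigma^{-1} · (x - mu):
  Sigma^{-1} · (x - mu) = (0.1688, 0.1948).
  (x - mu)^T · [Sigma^{-1} · (x - mu)] = (2)·(0.1688) + (1)·(0.1948) = 0.5325.

Step 4 — take square root: d = √(0.5325) ≈ 0.7297.

d(x, mu) = √(0.5325) ≈ 0.7297


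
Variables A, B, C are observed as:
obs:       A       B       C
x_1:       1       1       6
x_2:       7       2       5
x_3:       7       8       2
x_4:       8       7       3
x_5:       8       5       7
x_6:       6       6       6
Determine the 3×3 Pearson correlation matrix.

Step 1 — column means:
  mean(A) = (1 + 7 + 7 + 8 + 8 + 6) / 6 = 37/6 = 6.1667
  mean(B) = (1 + 2 + 8 + 7 + 5 + 6) / 6 = 29/6 = 4.8333
  mean(C) = (6 + 5 + 2 + 3 + 7 + 6) / 6 = 29/6 = 4.8333

Step 2 — sample variances and covariances s[i,j] = (1/(n-1)) · Σ_k (x_{k,i} - mean_i) · (x_{k,j} - mean_j), with n-1 = 5:
  s[A,A] = ((-5.1667)·(-5.1667) + (0.8333)·(0.8333) + (0.8333)·(0.8333) + (1.8333)·(1.8333) + (1.8333)·(1.8333) + (-0.1667)·(-0.1667)) / 5 = 34.8333/5 = 6.9667
  s[A,B] = ((-5.1667)·(-3.8333) + (0.8333)·(-2.8333) + (0.8333)·(3.1667) + (1.8333)·(2.1667) + (1.8333)·(0.1667) + (-0.1667)·(1.1667)) / 5 = 24.1667/5 = 4.8333
  s[A,C] = ((-5.1667)·(1.1667) + (0.8333)·(0.1667) + (0.8333)·(-2.8333) + (1.8333)·(-1.8333) + (1.8333)·(2.1667) + (-0.1667)·(1.1667)) / 5 = -7.8333/5 = -1.5667
  s[B,B] = ((-3.8333)·(-3.8333) + (-2.8333)·(-2.8333) + (3.1667)·(3.1667) + (2.1667)·(2.1667) + (0.1667)·(0.1667) + (1.1667)·(1.1667)) / 5 = 38.8333/5 = 7.7667
  s[B,C] = ((-3.8333)·(1.1667) + (-2.8333)·(0.1667) + (3.1667)·(-2.8333) + (2.1667)·(-1.8333) + (0.1667)·(2.1667) + (1.1667)·(1.1667)) / 5 = -16.1667/5 = -3.2333
  s[C,C] = ((1.1667)·(1.1667) + (0.1667)·(0.1667) + (-2.8333)·(-2.8333) + (-1.8333)·(-1.8333) + (2.1667)·(2.1667) + (1.1667)·(1.1667)) / 5 = 18.8333/5 = 3.7667
  Sample standard deviations s_i = √(s[i,i]):
  s(A) = √(6.9667) = 2.6394
  s(B) = √(7.7667) = 2.7869
  s(C) = √(3.7667) = 1.9408

Step 3 — r_{ij} = s_{ij} / (s_i · s_j):
  r[A,A] = 1 (diagonal).
  r[A,B] = 4.8333 / (2.6394 · 2.7869) = 4.8333 / 7.3558 = 0.6571
  r[A,C] = -1.5667 / (2.6394 · 1.9408) = -1.5667 / 5.1226 = -0.3058
  r[B,B] = 1 (diagonal).
  r[B,C] = -3.2333 / (2.7869 · 1.9408) = -3.2333 / 5.4087 = -0.5978
  r[C,C] = 1 (diagonal).

R is symmetric with unit diagonal. Assembling:

R = [[1, 0.6571, -0.3058],
 [0.6571, 1, -0.5978],
 [-0.3058, -0.5978, 1]]


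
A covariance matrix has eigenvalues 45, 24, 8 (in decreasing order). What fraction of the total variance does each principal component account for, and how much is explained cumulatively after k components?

Step 1 — total variance = trace(Sigma) = Σ λ_i = 45 + 24 + 8 = 77.

Step 2 — fraction explained by component i = λ_i / Σ λ:
  PC1: 45/77 = 0.5844
  PC2: 24/77 = 0.3117
  PC3: 8/77 = 0.1039

Step 3 — cumulative fraction after k components = (λ_1 + ... + λ_k) / Σ λ:
  k = 1: 45/77 = 0.5844
  k = 2: (45 + 24)/77 = 69/77 = 0.8961
  k = 3: (45 + 24 + 8)/77 = 77/77 = 1

Summary (fraction, with percent):

explained: PC1 0.5844 (58.44%), PC2 0.3117 (31.17%), PC3 0.1039 (10.39%);  cumulative: 0.5844, 0.8961, 1


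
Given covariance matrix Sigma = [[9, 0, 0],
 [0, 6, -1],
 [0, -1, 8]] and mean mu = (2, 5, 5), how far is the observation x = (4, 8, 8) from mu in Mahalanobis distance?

Step 1 — centre the observation: (x - mu) = (2, 3, 3).

Step 2 — invert Sigma (cofactor / det for 3×3, or solve directly):
  Sigma^{-1} = [[0.1111, 0, 0],
 [0, 0.1702, 0.0213],
 [0, 0.0213, 0.1277]].

Step 3 — form the quadratic (x - mu)^T · Sigma^{-1} · (x - mu):
  Sigma^{-1} · (x - mu) = (0.2222, 0.5745, 0.4468).
  (x - mu)^T · [Sigma^{-1} · (x - mu)] = (2)·(0.2222) + (3)·(0.5745) + (3)·(0.4468) = 3.5083.

Step 4 — take square root: d = √(3.5083) ≈ 1.873.

d(x, mu) = √(3.5083) ≈ 1.873


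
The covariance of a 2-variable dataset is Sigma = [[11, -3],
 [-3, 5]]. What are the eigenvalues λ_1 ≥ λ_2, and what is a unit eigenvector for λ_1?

Step 1 — characteristic polynomial of 2×2 Sigma:
  det(Sigma - λI) = λ² - trace · λ + det = 0.
  trace = 11 + 5 = 16, det = 11·5 - (-3)² = 46.
Step 2 — discriminant:
  Δ = trace² - 4·det = 256 - 184 = 72.
Step 3 — eigenvalues:
  λ = (trace ± √Δ)/2 = (16 ± 8.4853)/2,
  λ_1 = 12.2426,  λ_2 = 3.7574.

Step 4 — unit eigenvector for λ_1: solve (Sigma - λ_1 I)v = 0. First row:
  (11 - 12.2426)·v_x + (-3)·v_y = 0, i.e. (-1.2426)·v_x + (-3)·v_y = 0,
  so v ∝ (b, λ_1 - a) = (-3, 1.2426); multiply by -1 so the first entry is positive: u = (3, -1.2426).
  ||u|| = √((3)² + (-1.2426)²) = √(10.5442) ≈ 3.2472,
  v_1 = u/||u|| ≈ (0.9239, -0.3827) (||v_1|| = 1).

λ_1 = 12.2426,  λ_2 = 3.7574;  v_1 ≈ (0.9239, -0.3827)


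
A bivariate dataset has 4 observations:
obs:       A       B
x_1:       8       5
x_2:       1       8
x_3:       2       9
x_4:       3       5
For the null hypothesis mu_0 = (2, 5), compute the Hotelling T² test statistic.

Step 1 — sample mean vector:
  mean(A) = (8 + 1 + 2 + 3) / 4 = 14/4 = 3.5
  mean(B) = (5 + 8 + 9 + 5) / 4 = 27/4 = 6.75
  x̄ = (3.5, 6.75),  deviation x̄ - mu_0 = (3.5, 6.75) - (2, 5) = (1.5, 1.75).

Step 2 — sample covariance matrix, S[i,j] = (1/(n-1)) · Σ_k (x_{k,i} - mean_i) · (x_{k,j} - mean_j), divisor n-1 = 3:
  S[A,A] = ((4.5)·(4.5) + (-2.5)·(-2.5) + (-1.5)·(-1.5) + (-0.5)·(-0.5)) / 3 = 29/3 = 9.6667
  S[A,B] = ((4.5)·(-1.75) + (-2.5)·(1.25) + (-1.5)·(2.25) + (-0.5)·(-1.75)) / 3 = -13.5/3 = -4.5
  S[B,B] = ((-1.75)·(-1.75) + (1.25)·(1.25) + (2.25)·(2.25) + (-1.75)·(-1.75)) / 3 = 12.75/3 = 4.25
  S = [[9.6667, -4.5],
 [-4.5, 4.25]].

Step 3 — invert S. det(S) = 9.6667·4.25 - (-4.5)² = 20.8333.
  S^{-1} = (1/det) · [[d, -b], [-b, a]] = [[0.204, 0.216],
 [0.216, 0.464]].

Step 4 — quadratic form (x̄ - mu_0)^T · S^{-1} · (x̄ - mu_0):
  S^{-1} · (x̄ - mu_0) = (0.684, 1.136),
  (x̄ - mu_0)^T · [...] = (1.5)·(0.684) + (1.75)·(1.136) = 3.014.

Step 5 — scale by n: T² = 4 · 3.014 = 12.056.

T² ≈ 12.056


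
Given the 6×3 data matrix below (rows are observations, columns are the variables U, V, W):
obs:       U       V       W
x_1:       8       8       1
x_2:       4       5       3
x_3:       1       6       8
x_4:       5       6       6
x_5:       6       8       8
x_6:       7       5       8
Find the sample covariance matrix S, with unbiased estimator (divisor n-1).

Step 1 — column means:
  mean(U) = (8 + 4 + 1 + 5 + 6 + 7) / 6 = 31/6 = 5.1667
  mean(V) = (8 + 5 + 6 + 6 + 8 + 5) / 6 = 38/6 = 6.3333
  mean(W) = (1 + 3 + 8 + 6 + 8 + 8) / 6 = 34/6 = 5.6667

Step 2 — sample covariance S[i,j] = (1/(n-1)) · Σ_k (x_{k,i} - mean_i) · (x_{k,j} - mean_j), with n-1 = 5.
  S[U,U] = ((2.8333)·(2.8333) + (-1.1667)·(-1.1667) + (-4.1667)·(-4.1667) + (-0.1667)·(-0.1667) + (0.8333)·(0.8333) + (1.8333)·(1.8333)) / 5 = 30.8333/5 = 6.1667
  S[U,V] = ((2.8333)·(1.6667) + (-1.1667)·(-1.3333) + (-4.1667)·(-0.3333) + (-0.1667)·(-0.3333) + (0.8333)·(1.6667) + (1.8333)·(-1.3333)) / 5 = 6.6667/5 = 1.3333
  S[U,W] = ((2.8333)·(-4.6667) + (-1.1667)·(-2.6667) + (-4.1667)·(2.3333) + (-0.1667)·(0.3333) + (0.8333)·(2.3333) + (1.8333)·(2.3333)) / 5 = -13.6667/5 = -2.7333
  S[V,V] = ((1.6667)·(1.6667) + (-1.3333)·(-1.3333) + (-0.3333)·(-0.3333) + (-0.3333)·(-0.3333) + (1.6667)·(1.6667) + (-1.3333)·(-1.3333)) / 5 = 9.3333/5 = 1.8667
  S[V,W] = ((1.6667)·(-4.6667) + (-1.3333)·(-2.6667) + (-0.3333)·(2.3333) + (-0.3333)·(0.3333) + (1.6667)·(2.3333) + (-1.3333)·(2.3333)) / 5 = -4.3333/5 = -0.8667
  S[W,W] = ((-4.6667)·(-4.6667) + (-2.6667)·(-2.6667) + (2.3333)·(2.3333) + (0.3333)·(0.3333) + (2.3333)·(2.3333) + (2.3333)·(2.3333)) / 5 = 45.3333/5 = 9.0667

S is symmetric (S[j,i] = S[i,j]). Assembling:

S = [[6.1667, 1.3333, -2.7333],
 [1.3333, 1.8667, -0.8667],
 [-2.7333, -0.8667, 9.0667]]


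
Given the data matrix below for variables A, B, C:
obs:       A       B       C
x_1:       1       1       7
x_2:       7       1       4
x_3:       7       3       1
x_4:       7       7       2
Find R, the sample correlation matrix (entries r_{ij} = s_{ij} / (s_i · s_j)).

Step 1 — column means:
  mean(A) = (1 + 7 + 7 + 7) / 4 = 22/4 = 5.5
  mean(B) = (1 + 1 + 3 + 7) / 4 = 12/4 = 3
  mean(C) = (7 + 4 + 1 + 2) / 4 = 14/4 = 3.5

Step 2 — sample variances and covariances s[i,j] = (1/(n-1)) · Σ_k (x_{k,i} - mean_i) · (x_{k,j} - mean_j), with n-1 = 3:
  s[A,A] = ((-4.5)·(-4.5) + (1.5)·(1.5) + (1.5)·(1.5) + (1.5)·(1.5)) / 3 = 27/3 = 9
  s[A,B] = ((-4.5)·(-2) + (1.5)·(-2) + (1.5)·(0) + (1.5)·(4)) / 3 = 12/3 = 4
  s[A,C] = ((-4.5)·(3.5) + (1.5)·(0.5) + (1.5)·(-2.5) + (1.5)·(-1.5)) / 3 = -21/3 = -7
  s[B,B] = ((-2)·(-2) + (-2)·(-2) + (0)·(0) + (4)·(4)) / 3 = 24/3 = 8
  s[B,C] = ((-2)·(3.5) + (-2)·(0.5) + (0)·(-2.5) + (4)·(-1.5)) / 3 = -14/3 = -4.6667
  s[C,C] = ((3.5)·(3.5) + (0.5)·(0.5) + (-2.5)·(-2.5) + (-1.5)·(-1.5)) / 3 = 21/3 = 7
  Sample standard deviations s_i = √(s[i,i]):
  s(A) = √(9) = 3
  s(B) = √(8) = 2.8284
  s(C) = √(7) = 2.6458

Step 3 — r_{ij} = s_{ij} / (s_i · s_j):
  r[A,A] = 1 (diagonal).
  r[A,B] = 4 / (3 · 2.8284) = 4 / 8.4853 = 0.4714
  r[A,C] = -7 / (3 · 2.6458) = -7 / 7.9373 = -0.8819
  r[B,B] = 1 (diagonal).
  r[B,C] = -4.6667 / (2.8284 · 2.6458) = -4.6667 / 7.4833 = -0.6236
  r[C,C] = 1 (diagonal).

R is symmetric with unit diagonal. Assembling:

R = [[1, 0.4714, -0.8819],
 [0.4714, 1, -0.6236],
 [-0.8819, -0.6236, 1]]


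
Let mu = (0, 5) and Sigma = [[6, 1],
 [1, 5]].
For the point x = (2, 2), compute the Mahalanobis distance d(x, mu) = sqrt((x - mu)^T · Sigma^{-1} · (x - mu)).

Step 1 — centre the observation: (x - mu) = (2, -3).

Step 2 — invert Sigma. det(Sigma) = 6·5 - (1)² = 29.
  Sigma^{-1} = (1/det) · [[d, -b], [-b, a]] = [[0.1724, -0.0345],
 [-0.0345, 0.2069]].

Step 3 — form the quadratic (x - mu)^T · Sigma^{-1} · (x - mu):
  Sigma^{-1} · (x - mu) = (0.4483, -0.6897).
  (x - mu)^T · [Sigma^{-1} · (x - mu)] = (2)·(0.4483) + (-3)·(-0.6897) = 2.9655.

Step 4 — take square root: d = √(2.9655) ≈ 1.7221.

d(x, mu) = √(2.9655) ≈ 1.7221


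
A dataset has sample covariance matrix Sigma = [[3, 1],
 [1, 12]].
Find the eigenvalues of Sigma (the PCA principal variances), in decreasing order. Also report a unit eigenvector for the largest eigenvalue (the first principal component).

Step 1 — characteristic polynomial of 2×2 Sigma:
  det(Sigma - λI) = λ² - trace · λ + det = 0.
  trace = 3 + 12 = 15, det = 3·12 - (1)² = 35.
Step 2 — discriminant:
  Δ = trace² - 4·det = 225 - 140 = 85.
Step 3 — eigenvalues:
  λ = (trace ± √Δ)/2 = (15 ± 9.2195)/2,
  λ_1 = 12.1098,  λ_2 = 2.8902.

Step 4 — unit eigenvector for λ_1: solve (Sigma - λ_1 I)v = 0. First row:
  (3 - 12.1098)·v_x + (1)·v_y = 0, i.e. (-9.1098)·v_x + (1)·v_y = 0,
  so v ∝ (b, λ_1 - a) = (1, 9.1098) = u.
  ||u|| = √((1)² + (9.1098)²) = √(83.988) ≈ 9.1645,
  v_1 = u/||u|| ≈ (0.1091, 0.994) (||v_1|| = 1).

λ_1 = 12.1098,  λ_2 = 2.8902;  v_1 ≈ (0.1091, 0.994)


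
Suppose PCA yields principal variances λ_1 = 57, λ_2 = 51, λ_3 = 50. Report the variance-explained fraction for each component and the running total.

Step 1 — total variance = trace(Sigma) = Σ λ_i = 57 + 51 + 50 = 158.

Step 2 — fraction explained by component i = λ_i / Σ λ:
  PC1: 57/158 = 0.3608
  PC2: 51/158 = 0.3228
  PC3: 50/158 = 0.3165

Step 3 — cumulative fraction after k components = (λ_1 + ... + λ_k) / Σ λ:
  k = 1: 57/158 = 0.3608
  k = 2: (57 + 51)/158 = 108/158 = 0.6835
  k = 3: (57 + 51 + 50)/158 = 158/158 = 1

Summary (fraction, with percent):

explained: PC1 0.3608 (36.08%), PC2 0.3228 (32.28%), PC3 0.3165 (31.65%);  cumulative: 0.3608, 0.6835, 1


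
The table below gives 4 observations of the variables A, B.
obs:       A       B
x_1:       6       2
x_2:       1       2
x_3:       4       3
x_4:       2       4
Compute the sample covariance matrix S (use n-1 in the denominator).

Step 1 — column means:
  mean(A) = (6 + 1 + 4 + 2) / 4 = 13/4 = 3.25
  mean(B) = (2 + 2 + 3 + 4) / 4 = 11/4 = 2.75

Step 2 — sample covariance S[i,j] = (1/(n-1)) · Σ_k (x_{k,i} - mean_i) · (x_{k,j} - mean_j), with n-1 = 3.
  S[A,A] = ((2.75)·(2.75) + (-2.25)·(-2.25) + (0.75)·(0.75) + (-1.25)·(-1.25)) / 3 = 14.75/3 = 4.9167
  S[A,B] = ((2.75)·(-0.75) + (-2.25)·(-0.75) + (0.75)·(0.25) + (-1.25)·(1.25)) / 3 = -1.75/3 = -0.5833
  S[B,B] = ((-0.75)·(-0.75) + (-0.75)·(-0.75) + (0.25)·(0.25) + (1.25)·(1.25)) / 3 = 2.75/3 = 0.9167

S is symmetric (S[j,i] = S[i,j]). Assembling:

S = [[4.9167, -0.5833],
 [-0.5833, 0.9167]]


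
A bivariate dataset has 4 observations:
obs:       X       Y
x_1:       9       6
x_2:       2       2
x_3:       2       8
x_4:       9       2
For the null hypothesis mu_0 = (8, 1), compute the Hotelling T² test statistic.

Step 1 — sample mean vector:
  mean(X) = (9 + 2 + 2 + 9) / 4 = 22/4 = 5.5
  mean(Y) = (6 + 2 + 8 + 2) / 4 = 18/4 = 4.5
  x̄ = (5.5, 4.5),  deviation x̄ - mu_0 = (5.5, 4.5) - (8, 1) = (-2.5, 3.5).

Step 2 — sample covariance matrix, S[i,j] = (1/(n-1)) · Σ_k (x_{k,i} - mean_i) · (x_{k,j} - mean_j), divisor n-1 = 3:
  S[X,X] = ((3.5)·(3.5) + (-3.5)·(-3.5) + (-3.5)·(-3.5) + (3.5)·(3.5)) / 3 = 49/3 = 16.3333
  S[X,Y] = ((3.5)·(1.5) + (-3.5)·(-2.5) + (-3.5)·(3.5) + (3.5)·(-2.5)) / 3 = -7/3 = -2.3333
  S[Y,Y] = ((1.5)·(1.5) + (-2.5)·(-2.5) + (3.5)·(3.5) + (-2.5)·(-2.5)) / 3 = 27/3 = 9
  S = [[16.3333, -2.3333],
 [-2.3333, 9]].

Step 3 — invert S. det(S) = 16.3333·9 - (-2.3333)² = 141.5556.
  S^{-1} = (1/det) · [[d, -b], [-b, a]] = [[0.0636, 0.0165],
 [0.0165, 0.1154]].

Step 4 — quadratic form (x̄ - mu_0)^T · S^{-1} · (x̄ - mu_0):
  S^{-1} · (x̄ - mu_0) = (-0.1013, 0.3626),
  (x̄ - mu_0)^T · [...] = (-2.5)·(-0.1013) + (3.5)·(0.3626) = 1.5224.

Step 5 — scale by n: T² = 4 · 1.5224 = 6.0895.

T² ≈ 6.0895


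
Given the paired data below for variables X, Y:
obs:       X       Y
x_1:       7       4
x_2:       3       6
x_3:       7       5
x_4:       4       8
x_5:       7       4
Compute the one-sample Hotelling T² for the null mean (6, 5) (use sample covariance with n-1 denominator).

Step 1 — sample mean vector:
  mean(X) = (7 + 3 + 7 + 4 + 7) / 5 = 28/5 = 5.6
  mean(Y) = (4 + 6 + 5 + 8 + 4) / 5 = 27/5 = 5.4
  x̄ = (5.6, 5.4),  deviation x̄ - mu_0 = (5.6, 5.4) - (6, 5) = (-0.4, 0.4).

Step 2 — sample covariance matrix, S[i,j] = (1/(n-1)) · Σ_k (x_{k,i} - mean_i) · (x_{k,j} - mean_j), divisor n-1 = 4:
  S[X,X] = ((1.4)·(1.4) + (-2.6)·(-2.6) + (1.4)·(1.4) + (-1.6)·(-1.6) + (1.4)·(1.4)) / 4 = 15.2/4 = 3.8
  S[X,Y] = ((1.4)·(-1.4) + (-2.6)·(0.6) + (1.4)·(-0.4) + (-1.6)·(2.6) + (1.4)·(-1.4)) / 4 = -10.2/4 = -2.55
  S[Y,Y] = ((-1.4)·(-1.4) + (0.6)·(0.6) + (-0.4)·(-0.4) + (2.6)·(2.6) + (-1.4)·(-1.4)) / 4 = 11.2/4 = 2.8
  S = [[3.8, -2.55],
 [-2.55, 2.8]].

Step 3 — invert S. det(S) = 3.8·2.8 - (-2.55)² = 4.1375.
  S^{-1} = (1/det) · [[d, -b], [-b, a]] = [[0.6767, 0.6163],
 [0.6163, 0.9184]].

Step 4 — quadratic form (x̄ - mu_0)^T · S^{-1} · (x̄ - mu_0):
  S^{-1} · (x̄ - mu_0) = (-0.0242, 0.1208),
  (x̄ - mu_0)^T · [...] = (-0.4)·(-0.0242) + (0.4)·(0.1208) = 0.058.

Step 5 — scale by n: T² = 5 · 0.058 = 0.29.

T² ≈ 0.29


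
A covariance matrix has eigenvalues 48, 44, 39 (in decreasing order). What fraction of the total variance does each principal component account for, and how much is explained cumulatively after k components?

Step 1 — total variance = trace(Sigma) = Σ λ_i = 48 + 44 + 39 = 131.

Step 2 — fraction explained by component i = λ_i / Σ λ:
  PC1: 48/131 = 0.3664
  PC2: 44/131 = 0.3359
  PC3: 39/131 = 0.2977

Step 3 — cumulative fraction after k components = (λ_1 + ... + λ_k) / Σ λ:
  k = 1: 48/131 = 0.3664
  k = 2: (48 + 44)/131 = 92/131 = 0.7023
  k = 3: (48 + 44 + 39)/131 = 131/131 = 1

Summary (fraction, with percent):

explained: PC1 0.3664 (36.64%), PC2 0.3359 (33.59%), PC3 0.2977 (29.77%);  cumulative: 0.3664, 0.7023, 1


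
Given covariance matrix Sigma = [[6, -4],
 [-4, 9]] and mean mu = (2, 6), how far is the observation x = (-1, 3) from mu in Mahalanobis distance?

Step 1 — centre the observation: (x - mu) = (-3, -3).

Step 2 — invert Sigma. det(Sigma) = 6·9 - (-4)² = 38.
  Sigma^{-1} = (1/det) · [[d, -b], [-b, a]] = [[0.2368, 0.1053],
 [0.1053, 0.1579]].

Step 3 — form the quadratic (x - mu)^T · Sigma^{-1} · (x - mu):
  Sigma^{-1} · (x - mu) = (-1.0263, -0.7895).
  (x - mu)^T · [Sigma^{-1} · (x - mu)] = (-3)·(-1.0263) + (-3)·(-0.7895) = 5.4474.

Step 4 — take square root: d = √(5.4474) ≈ 2.334.

d(x, mu) = √(5.4474) ≈ 2.334


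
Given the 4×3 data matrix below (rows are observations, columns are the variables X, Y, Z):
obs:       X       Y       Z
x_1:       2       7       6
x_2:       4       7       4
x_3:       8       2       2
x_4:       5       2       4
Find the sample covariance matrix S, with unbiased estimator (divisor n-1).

Step 1 — column means:
  mean(X) = (2 + 4 + 8 + 5) / 4 = 19/4 = 4.75
  mean(Y) = (7 + 7 + 2 + 2) / 4 = 18/4 = 4.5
  mean(Z) = (6 + 4 + 2 + 4) / 4 = 16/4 = 4

Step 2 — sample covariance S[i,j] = (1/(n-1)) · Σ_k (x_{k,i} - mean_i) · (x_{k,j} - mean_j), with n-1 = 3.
  S[X,X] = ((-2.75)·(-2.75) + (-0.75)·(-0.75) + (3.25)·(3.25) + (0.25)·(0.25)) / 3 = 18.75/3 = 6.25
  S[X,Y] = ((-2.75)·(2.5) + (-0.75)·(2.5) + (3.25)·(-2.5) + (0.25)·(-2.5)) / 3 = -17.5/3 = -5.8333
  S[X,Z] = ((-2.75)·(2) + (-0.75)·(0) + (3.25)·(-2) + (0.25)·(0)) / 3 = -12/3 = -4
  S[Y,Y] = ((2.5)·(2.5) + (2.5)·(2.5) + (-2.5)·(-2.5) + (-2.5)·(-2.5)) / 3 = 25/3 = 8.3333
  S[Y,Z] = ((2.5)·(2) + (2.5)·(0) + (-2.5)·(-2) + (-2.5)·(0)) / 3 = 10/3 = 3.3333
  S[Z,Z] = ((2)·(2) + (0)·(0) + (-2)·(-2) + (0)·(0)) / 3 = 8/3 = 2.6667

S is symmetric (S[j,i] = S[i,j]). Assembling:

S = [[6.25, -5.8333, -4],
 [-5.8333, 8.3333, 3.3333],
 [-4, 3.3333, 2.6667]]
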